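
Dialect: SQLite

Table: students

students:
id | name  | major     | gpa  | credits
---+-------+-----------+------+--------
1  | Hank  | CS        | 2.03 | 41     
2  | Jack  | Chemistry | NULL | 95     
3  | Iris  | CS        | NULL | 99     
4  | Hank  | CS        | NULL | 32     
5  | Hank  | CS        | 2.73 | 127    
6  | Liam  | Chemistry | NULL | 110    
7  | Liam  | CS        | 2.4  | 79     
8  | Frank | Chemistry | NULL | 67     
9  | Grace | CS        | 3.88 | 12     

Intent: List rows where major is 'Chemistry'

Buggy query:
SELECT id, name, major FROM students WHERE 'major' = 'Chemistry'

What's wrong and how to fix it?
Bug: 'major' in single quotes is a string literal, not the column; the comparison is literal-vs-literal and never true

Fix: Reference the column as major without single quotes

Corrected query:
SELECT id, name, major FROM students WHERE major = 'Chemistry'

Result:
id | name  | major    
---+-------+----------
2  | Jack  | Chemistry
6  | Liam  | Chemistry
8  | Frank | Chemistry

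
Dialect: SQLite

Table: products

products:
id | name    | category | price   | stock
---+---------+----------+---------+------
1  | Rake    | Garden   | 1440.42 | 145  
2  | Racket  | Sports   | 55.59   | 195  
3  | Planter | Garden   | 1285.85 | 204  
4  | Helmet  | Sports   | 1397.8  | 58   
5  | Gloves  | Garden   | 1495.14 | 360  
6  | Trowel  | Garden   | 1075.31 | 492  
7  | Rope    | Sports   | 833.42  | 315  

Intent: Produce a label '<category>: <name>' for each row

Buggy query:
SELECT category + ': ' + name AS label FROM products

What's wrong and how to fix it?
Bug: '+' is numeric addition; on text columns SQLite converts them to 0 instead of concatenating

Fix: Replace + with || to concatenate text

Corrected query:
SELECT category || ': ' || name AS label FROM products

Result:
label          
---------------
Garden: Rake   
Sports: Racket 
Garden: Planter
Sports: Helmet 
Garden: Gloves 
Garden: Trowel 
Sports: Rope   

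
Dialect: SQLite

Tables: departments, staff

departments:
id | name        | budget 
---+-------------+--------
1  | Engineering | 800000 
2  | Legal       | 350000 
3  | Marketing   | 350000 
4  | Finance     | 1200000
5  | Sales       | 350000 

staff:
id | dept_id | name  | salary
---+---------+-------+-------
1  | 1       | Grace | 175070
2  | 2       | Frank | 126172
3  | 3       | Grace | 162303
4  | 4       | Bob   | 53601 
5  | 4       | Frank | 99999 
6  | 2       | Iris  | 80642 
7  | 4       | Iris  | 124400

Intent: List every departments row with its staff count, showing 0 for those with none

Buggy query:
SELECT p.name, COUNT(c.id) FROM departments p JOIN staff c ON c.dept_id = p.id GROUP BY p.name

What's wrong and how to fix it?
Bug: INNER JOIN drops departments rows that have no matching staff rows

Fix: Switch to LEFT JOIN to retain unmatched parent rows

Corrected query:
SELECT p.name, COUNT(c.id) FROM departments p LEFT JOIN staff c ON c.dept_id = p.id GROUP BY p.name

Result:
name        | COUNT(c.id)
------------+------------
Engineering | 1          
Finance     | 3          
Legal       | 2          
Marketing   | 1          
Sales       | 0          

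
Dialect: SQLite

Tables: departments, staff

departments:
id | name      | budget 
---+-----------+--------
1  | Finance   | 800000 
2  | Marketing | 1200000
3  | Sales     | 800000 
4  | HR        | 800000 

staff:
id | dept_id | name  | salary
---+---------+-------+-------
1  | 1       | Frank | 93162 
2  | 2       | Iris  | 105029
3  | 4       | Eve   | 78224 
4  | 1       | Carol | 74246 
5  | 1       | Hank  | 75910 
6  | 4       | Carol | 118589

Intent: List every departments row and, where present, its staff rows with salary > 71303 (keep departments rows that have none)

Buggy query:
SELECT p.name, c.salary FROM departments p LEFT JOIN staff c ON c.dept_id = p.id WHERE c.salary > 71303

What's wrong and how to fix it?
Bug: A WHERE condition on the right-hand table after LEFT JOIN drops unmatched parents

Fix: Move the right-table condition into the ON clause so unmatched parents are kept

Corrected query:
SELECT p.name, c.salary FROM departments p LEFT JOIN staff c ON c.dept_id = p.id AND c.salary > 71303

Result:
name      | salary
----------+-------
Finance   | 74246 
Finance   | 75910 
Finance   | 93162 
Marketing | 105029
Sales     | NULL  
HR        | 78224 
HR        | 118589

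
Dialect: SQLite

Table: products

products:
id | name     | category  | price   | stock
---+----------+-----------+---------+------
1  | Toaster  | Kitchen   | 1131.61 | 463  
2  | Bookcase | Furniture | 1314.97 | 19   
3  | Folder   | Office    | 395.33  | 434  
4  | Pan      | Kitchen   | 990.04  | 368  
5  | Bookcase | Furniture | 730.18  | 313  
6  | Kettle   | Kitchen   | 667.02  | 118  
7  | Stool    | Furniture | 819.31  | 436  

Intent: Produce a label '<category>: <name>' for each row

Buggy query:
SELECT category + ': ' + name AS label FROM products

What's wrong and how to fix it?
Bug: SQLite uses || for string concatenation; + coerces text to numbers (yielding 0)

Fix: Replace + with || to concatenate text

Corrected query:
SELECT category || ': ' || name AS label FROM products

Result:
label              
-------------------
Kitchen: Toaster   
Furniture: Bookcase
Office: Folder     
Kitchen: Pan       
Furniture: Bookcase
Kitchen: Kettle    
Furniture: Stool   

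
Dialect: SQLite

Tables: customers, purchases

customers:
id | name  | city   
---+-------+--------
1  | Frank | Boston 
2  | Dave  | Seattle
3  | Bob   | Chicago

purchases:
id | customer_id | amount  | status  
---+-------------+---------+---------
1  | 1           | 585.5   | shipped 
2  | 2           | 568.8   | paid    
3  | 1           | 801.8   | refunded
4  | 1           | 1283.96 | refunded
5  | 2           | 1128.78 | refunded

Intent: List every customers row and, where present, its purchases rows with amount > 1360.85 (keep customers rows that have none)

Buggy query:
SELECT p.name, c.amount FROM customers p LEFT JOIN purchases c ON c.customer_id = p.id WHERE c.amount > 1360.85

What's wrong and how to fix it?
Bug: Filtering c.amount in WHERE discards the NULL rows produced by LEFT JOIN, turning it into an inner join

Fix: Move the right-table condition into the ON clause so unmatched parents are kept

Corrected query:
SELECT p.name, c.amount FROM customers p LEFT JOIN purchases c ON c.customer_id = p.id AND c.amount > 1360.85

Result:
name  | amount
------+-------
Frank | NULL  
Dave  | NULL  
Bob   | NULL  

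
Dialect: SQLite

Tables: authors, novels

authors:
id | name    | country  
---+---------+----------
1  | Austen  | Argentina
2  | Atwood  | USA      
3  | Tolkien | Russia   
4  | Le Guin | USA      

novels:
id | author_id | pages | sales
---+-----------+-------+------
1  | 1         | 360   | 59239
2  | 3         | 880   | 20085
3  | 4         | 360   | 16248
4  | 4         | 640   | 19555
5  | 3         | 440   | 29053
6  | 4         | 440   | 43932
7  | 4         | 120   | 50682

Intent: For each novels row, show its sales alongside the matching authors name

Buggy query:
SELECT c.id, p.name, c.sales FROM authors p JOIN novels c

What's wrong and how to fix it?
Bug: JOIN with no ON clause produces a cartesian product; every novels row pairs with every authors row

Fix: Add ON c.author_id = p.id to the JOIN

Corrected query:
SELECT c.id, p.name, c.sales FROM authors p JOIN novels c ON c.author_id = p.id

Result:
id | name    | sales
---+---------+------
1  | Austen  | 59239
2  | Tolkien | 20085
3  | Le Guin | 16248
4  | Le Guin | 19555
5  | Tolkien | 29053
6  | Le Guin | 43932
7  | Le Guin | 50682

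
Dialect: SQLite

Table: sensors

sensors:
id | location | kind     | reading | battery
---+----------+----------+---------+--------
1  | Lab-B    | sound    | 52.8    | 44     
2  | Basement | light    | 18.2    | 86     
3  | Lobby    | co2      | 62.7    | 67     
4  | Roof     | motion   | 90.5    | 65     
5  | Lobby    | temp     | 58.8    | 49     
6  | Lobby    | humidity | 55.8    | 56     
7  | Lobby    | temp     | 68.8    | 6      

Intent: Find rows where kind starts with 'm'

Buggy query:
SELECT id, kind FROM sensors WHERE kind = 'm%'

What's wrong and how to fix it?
Bug: Wildcards only work with LIKE; '=' treats '%' as a literal character

Fix: Use LIKE for wildcard pattern matching

Corrected query:
SELECT id, kind FROM sensors WHERE kind LIKE 'm%'

Result:
id | kind  
---+-------
4  | motion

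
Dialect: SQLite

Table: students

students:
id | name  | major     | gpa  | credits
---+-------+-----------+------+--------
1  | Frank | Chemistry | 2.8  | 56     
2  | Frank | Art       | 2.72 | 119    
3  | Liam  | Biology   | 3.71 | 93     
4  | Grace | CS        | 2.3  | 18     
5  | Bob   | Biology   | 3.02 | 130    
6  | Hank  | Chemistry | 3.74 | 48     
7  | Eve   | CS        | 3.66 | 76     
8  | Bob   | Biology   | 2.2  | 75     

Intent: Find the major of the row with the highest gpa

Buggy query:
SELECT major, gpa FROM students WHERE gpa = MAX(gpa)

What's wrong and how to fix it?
Bug: WHERE is evaluated per row; an aggregate over the whole table isn't defined there

Fix: Use a subquery: WHERE gpa = (SELECT MAX(gpa) FROM students)

Corrected query:
SELECT major, gpa FROM students WHERE gpa = (SELECT MAX(gpa) FROM students)

Result:
major     | gpa 
----------+-----
Chemistry | 3.74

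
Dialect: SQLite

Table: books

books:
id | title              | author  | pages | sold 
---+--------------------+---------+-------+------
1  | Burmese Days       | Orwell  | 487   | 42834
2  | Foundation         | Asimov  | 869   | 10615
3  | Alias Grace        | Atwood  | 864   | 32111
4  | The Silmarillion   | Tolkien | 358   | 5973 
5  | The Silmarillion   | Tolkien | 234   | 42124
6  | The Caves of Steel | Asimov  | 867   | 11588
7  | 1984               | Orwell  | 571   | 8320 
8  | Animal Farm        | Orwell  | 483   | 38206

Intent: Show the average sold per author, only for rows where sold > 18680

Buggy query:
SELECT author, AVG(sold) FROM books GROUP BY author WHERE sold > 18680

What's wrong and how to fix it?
Bug: Row-level WHERE must come before GROUP BY in the clause order

Fix: Place WHERE between FROM and GROUP BY

Corrected query:
SELECT author, AVG(sold) FROM books WHERE sold > 18680 GROUP BY author

Result:
author  | AVG(sold)
--------+----------
Atwood  | 32111    
Orwell  | 40520    
Tolkien | 42124    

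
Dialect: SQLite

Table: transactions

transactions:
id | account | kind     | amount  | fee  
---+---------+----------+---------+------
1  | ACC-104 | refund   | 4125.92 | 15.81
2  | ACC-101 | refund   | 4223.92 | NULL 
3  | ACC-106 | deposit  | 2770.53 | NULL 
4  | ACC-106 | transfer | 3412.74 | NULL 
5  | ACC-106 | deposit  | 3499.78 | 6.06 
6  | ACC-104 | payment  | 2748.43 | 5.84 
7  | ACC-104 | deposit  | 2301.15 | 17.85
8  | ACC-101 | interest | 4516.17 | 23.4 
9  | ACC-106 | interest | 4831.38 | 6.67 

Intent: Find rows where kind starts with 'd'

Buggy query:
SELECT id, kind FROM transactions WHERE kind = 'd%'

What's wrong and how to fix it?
Bug: Wildcards only work with LIKE; '=' treats '%' as a literal character

Fix: Use LIKE for wildcard pattern matching

Corrected query:
SELECT id, kind FROM transactions WHERE kind LIKE 'd%'

Result:
id | kind   
---+--------
3  | deposit
5  | deposit
7  | deposit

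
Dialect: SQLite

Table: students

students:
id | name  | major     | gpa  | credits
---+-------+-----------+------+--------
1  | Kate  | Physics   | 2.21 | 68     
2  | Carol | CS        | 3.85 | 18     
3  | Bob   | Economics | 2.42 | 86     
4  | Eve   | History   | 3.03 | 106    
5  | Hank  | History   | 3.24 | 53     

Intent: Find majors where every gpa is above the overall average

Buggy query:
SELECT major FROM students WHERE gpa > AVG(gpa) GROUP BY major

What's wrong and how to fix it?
Bug: WHERE evaluates per row before aggregation, so AVG() is unavailable

Fix: Compute the overall average in a scalar subquery and compare each group's MIN against it in HAVING

Corrected query:
SELECT major FROM students GROUP BY major HAVING MIN(gpa) > (SELECT AVG(gpa) FROM students)

Result:
major  
-------
CS     
History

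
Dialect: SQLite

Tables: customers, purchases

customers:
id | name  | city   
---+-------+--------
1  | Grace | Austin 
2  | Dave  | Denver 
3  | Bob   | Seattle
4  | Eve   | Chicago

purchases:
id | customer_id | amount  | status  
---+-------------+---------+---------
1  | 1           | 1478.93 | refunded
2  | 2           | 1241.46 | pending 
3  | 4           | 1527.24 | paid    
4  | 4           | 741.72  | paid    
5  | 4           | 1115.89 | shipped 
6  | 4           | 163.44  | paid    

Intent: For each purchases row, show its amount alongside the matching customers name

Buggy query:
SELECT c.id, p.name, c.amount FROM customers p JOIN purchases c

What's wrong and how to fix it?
Bug: Missing join condition: each purchases row is matched to all customers rows instead of just its own

Fix: Add ON c.customer_id = p.id to the JOIN

Corrected query:
SELECT c.id, p.name, c.amount FROM customers p JOIN purchases c ON c.customer_id = p.id

Result:
id | name  | amount 
---+-------+--------
1  | Grace | 1478.93
2  | Dave  | 1241.46
3  | Eve   | 1527.24
4  | Eve   | 741.72 
5  | Eve   | 1115.89
6  | Eve   | 163.44 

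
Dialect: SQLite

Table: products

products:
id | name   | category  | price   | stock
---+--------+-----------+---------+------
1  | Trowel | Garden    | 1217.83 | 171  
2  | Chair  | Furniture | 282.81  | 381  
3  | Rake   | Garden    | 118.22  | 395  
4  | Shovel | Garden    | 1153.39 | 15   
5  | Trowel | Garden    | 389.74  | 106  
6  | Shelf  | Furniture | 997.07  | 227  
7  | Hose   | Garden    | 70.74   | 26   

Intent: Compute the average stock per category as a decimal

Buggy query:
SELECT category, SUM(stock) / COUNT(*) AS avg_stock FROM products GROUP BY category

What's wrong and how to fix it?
Bug: SUM(stock) and COUNT(*) are both integers; the division truncates the fractional part

Fix: Cast one side to REAL so the division keeps the fractional part

Corrected query:
SELECT category, SUM(stock) * 1.0 / COUNT(*) AS avg_stock FROM products GROUP BY category

Result:
category  | avg_stock
----------+----------
Furniture | 304      
Garden    | 142.6    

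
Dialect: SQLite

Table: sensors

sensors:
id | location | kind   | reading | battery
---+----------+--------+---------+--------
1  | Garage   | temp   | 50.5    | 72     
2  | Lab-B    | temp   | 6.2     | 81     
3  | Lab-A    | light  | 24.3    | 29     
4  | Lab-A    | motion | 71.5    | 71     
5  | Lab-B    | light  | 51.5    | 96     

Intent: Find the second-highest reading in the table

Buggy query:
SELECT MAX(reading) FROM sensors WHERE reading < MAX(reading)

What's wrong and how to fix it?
Bug: The inner MAX is an aggregate inside WHERE, which is not allowed

Fix: Compute the overall MAX in a subquery, then take MAX of rows below it

Corrected query:
SELECT MAX(reading) FROM sensors WHERE reading < (SELECT MAX(reading) FROM sensors)

Result:
MAX(reading)
------------
51.5        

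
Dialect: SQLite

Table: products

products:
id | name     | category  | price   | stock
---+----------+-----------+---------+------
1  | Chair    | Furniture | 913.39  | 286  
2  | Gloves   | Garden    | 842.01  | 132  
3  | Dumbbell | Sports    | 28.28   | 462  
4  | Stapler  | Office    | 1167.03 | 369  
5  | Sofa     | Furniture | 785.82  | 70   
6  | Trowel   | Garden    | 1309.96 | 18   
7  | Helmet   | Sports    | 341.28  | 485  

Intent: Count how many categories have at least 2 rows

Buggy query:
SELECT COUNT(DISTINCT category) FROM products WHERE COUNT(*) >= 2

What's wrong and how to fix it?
Bug: WHERE filters individual rows, not groups, so a group-level COUNT is invalid there

Fix: Use a subquery that GROUPs and filters with HAVING, then count its rows

Corrected query:
SELECT COUNT(*) FROM (SELECT category FROM products GROUP BY category HAVING COUNT(*) >= 2)

Result:
COUNT(*)
--------
3       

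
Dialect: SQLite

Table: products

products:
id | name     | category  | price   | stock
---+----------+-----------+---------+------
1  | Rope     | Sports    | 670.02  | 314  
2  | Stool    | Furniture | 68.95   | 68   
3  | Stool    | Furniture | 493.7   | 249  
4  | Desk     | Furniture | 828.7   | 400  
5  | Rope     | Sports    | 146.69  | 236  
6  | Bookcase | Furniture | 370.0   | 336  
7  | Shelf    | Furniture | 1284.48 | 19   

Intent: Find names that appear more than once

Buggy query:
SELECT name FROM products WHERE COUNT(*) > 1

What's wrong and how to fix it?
Bug: WHERE can't reference COUNT(*); aggregates are computed after WHERE

Fix: Group first, then use HAVING for the count condition

Corrected query:
SELECT name FROM products GROUP BY name HAVING COUNT(*) > 1

Result:
name 
-----
Rope 
Stool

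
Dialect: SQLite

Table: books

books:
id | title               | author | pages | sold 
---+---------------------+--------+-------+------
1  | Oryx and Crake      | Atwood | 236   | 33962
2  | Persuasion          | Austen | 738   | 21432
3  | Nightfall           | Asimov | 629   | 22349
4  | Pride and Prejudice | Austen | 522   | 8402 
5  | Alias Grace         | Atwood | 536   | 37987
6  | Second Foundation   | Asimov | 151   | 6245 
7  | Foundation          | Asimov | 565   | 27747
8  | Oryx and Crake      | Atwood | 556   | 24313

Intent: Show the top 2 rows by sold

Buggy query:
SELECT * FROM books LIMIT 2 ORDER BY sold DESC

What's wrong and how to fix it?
Bug: LIMIT must come after ORDER BY

Fix: Swap the clauses: ORDER BY first, then LIMIT

Corrected query:
SELECT * FROM books ORDER BY sold DESC LIMIT 2

Result:
id | title          | author | pages | sold 
---+----------------+--------+-------+------
5  | Alias Grace    | Atwood | 536   | 37987
1  | Oryx and Crake | Atwood | 236   | 33962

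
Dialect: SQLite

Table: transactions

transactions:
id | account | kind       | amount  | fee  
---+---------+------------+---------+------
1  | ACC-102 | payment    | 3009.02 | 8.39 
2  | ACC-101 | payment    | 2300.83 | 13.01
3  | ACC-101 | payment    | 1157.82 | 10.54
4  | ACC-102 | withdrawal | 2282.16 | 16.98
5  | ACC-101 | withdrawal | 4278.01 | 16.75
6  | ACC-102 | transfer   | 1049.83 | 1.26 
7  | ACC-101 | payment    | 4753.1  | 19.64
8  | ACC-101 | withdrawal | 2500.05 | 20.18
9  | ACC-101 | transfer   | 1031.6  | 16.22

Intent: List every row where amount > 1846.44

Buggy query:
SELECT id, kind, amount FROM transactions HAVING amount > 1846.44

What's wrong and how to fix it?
Bug: HAVING filters the output of aggregation, but this query has no GROUP BY and no aggregate functions, so SQLite rejects it (HAVING clause on a non-aggregate query); the condition here is per row

Fix: Use WHERE for row-level filtering

Corrected query:
SELECT id, kind, amount FROM transactions WHERE amount > 1846.44

Result:
id | kind       | amount 
---+------------+--------
1  | payment    | 3009.02
2  | payment    | 2300.83
4  | withdrawal | 2282.16
5  | withdrawal | 4278.01
7  | payment    | 4753.1 
8  | withdrawal | 2500.05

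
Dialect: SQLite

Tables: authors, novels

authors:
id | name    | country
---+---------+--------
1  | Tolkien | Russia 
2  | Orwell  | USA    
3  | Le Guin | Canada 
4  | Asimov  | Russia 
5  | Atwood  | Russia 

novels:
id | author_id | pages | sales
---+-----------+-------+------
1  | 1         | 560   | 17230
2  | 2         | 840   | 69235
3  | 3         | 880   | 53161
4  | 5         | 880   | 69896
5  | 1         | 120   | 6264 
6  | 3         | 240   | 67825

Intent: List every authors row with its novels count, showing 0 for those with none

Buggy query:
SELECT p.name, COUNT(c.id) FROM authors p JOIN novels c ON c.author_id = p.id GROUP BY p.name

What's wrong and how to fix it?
Bug: An inner join excludes parents with zero children

Fix: Switch to LEFT JOIN to retain unmatched parent rows

Corrected query:
SELECT p.name, COUNT(c.id) FROM authors p LEFT JOIN novels c ON c.author_id = p.id GROUP BY p.name

Result:
name    | COUNT(c.id)
--------+------------
Asimov  | 0          
Atwood  | 1          
Le Guin | 2          
Orwell  | 1          
Tolkien | 2          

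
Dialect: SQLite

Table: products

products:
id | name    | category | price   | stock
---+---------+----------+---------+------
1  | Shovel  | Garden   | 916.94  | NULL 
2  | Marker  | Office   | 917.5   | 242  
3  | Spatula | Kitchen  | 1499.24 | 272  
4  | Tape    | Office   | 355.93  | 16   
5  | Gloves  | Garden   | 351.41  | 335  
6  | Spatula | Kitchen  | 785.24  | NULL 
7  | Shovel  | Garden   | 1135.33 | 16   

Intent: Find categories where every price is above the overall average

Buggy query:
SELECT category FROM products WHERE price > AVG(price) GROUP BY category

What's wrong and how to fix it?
Bug: AVG() is an aggregate; it can't sit directly in WHERE

Fix: Use a subquery for AVG and a HAVING MIN(...) filter so the condition holds for every row in the group

Corrected query:
SELECT category FROM products GROUP BY category HAVING MIN(price) > (SELECT AVG(price) FROM products)

Result:
(no rows)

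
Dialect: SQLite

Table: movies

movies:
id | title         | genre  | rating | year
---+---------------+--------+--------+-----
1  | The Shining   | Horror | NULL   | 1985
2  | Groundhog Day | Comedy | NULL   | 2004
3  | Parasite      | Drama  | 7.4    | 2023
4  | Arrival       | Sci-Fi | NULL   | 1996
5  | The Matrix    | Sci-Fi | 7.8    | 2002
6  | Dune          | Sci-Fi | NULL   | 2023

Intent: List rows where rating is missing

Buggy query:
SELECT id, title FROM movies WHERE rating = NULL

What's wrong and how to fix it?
Bug: '= NULL' is always unknown in SQL three-valued logic, so no rows match

Fix: Replace '= NULL' with 'IS NULL'

Corrected query:
SELECT id, title FROM movies WHERE rating IS NULL

Result:
id | title        
---+--------------
1  | The Shining  
2  | Groundhog Day
4  | Arrival      
6  | Dune         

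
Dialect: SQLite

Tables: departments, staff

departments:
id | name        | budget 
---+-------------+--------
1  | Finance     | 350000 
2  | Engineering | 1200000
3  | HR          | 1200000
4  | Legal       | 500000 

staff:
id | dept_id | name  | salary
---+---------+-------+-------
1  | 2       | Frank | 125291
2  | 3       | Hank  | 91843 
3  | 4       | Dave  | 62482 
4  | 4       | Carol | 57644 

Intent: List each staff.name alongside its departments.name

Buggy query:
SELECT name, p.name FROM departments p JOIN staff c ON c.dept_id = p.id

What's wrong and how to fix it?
Bug: 'name' exists in both joined tables, so the database can't tell which one is meant

Fix: Prefix ambiguous columns with the table alias

Corrected query:
SELECT c.name, p.name FROM departments p JOIN staff c ON c.dept_id = p.id

Result:
name  | name       
------+------------
Frank | Engineering
Hank  | HR         
Dave  | Legal      
Carol | Legal      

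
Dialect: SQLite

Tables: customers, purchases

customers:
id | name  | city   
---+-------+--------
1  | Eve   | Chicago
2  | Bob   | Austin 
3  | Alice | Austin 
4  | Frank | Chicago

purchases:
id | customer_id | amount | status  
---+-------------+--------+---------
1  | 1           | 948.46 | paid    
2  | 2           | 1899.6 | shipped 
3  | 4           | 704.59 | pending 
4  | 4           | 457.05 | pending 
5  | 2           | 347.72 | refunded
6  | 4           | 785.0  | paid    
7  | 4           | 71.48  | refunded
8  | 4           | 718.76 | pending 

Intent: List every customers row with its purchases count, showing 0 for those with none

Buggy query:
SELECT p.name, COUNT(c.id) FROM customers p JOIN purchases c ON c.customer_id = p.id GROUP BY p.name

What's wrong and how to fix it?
Bug: An inner join excludes parents with zero children

Fix: Use LEFT JOIN so parents without children still appear (COUNT(c.id) gives 0)

Corrected query:
SELECT p.name, COUNT(c.id) FROM customers p LEFT JOIN purchases c ON c.customer_id = p.id GROUP BY p.name

Result:
name  | COUNT(c.id)
------+------------
Alice | 0          
Bob   | 2          
Eve   | 1          
Frank | 5          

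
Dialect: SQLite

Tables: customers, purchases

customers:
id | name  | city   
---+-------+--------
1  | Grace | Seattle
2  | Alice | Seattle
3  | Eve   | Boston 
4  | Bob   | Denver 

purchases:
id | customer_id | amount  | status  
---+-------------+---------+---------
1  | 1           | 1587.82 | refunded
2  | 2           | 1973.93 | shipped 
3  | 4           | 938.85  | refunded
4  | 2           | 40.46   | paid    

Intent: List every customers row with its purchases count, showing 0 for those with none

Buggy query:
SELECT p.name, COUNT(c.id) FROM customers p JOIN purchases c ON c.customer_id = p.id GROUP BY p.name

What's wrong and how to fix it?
Bug: An inner join excludes parents with zero children

Fix: Use LEFT JOIN so parents without children still appear (COUNT(c.id) gives 0)

Corrected query:
SELECT p.name, COUNT(c.id) FROM customers p LEFT JOIN purchases c ON c.customer_id = p.id GROUP BY p.name

Result:
name  | COUNT(c.id)
------+------------
Alice | 2          
Bob   | 1          
Eve   | 0          
Grace | 1          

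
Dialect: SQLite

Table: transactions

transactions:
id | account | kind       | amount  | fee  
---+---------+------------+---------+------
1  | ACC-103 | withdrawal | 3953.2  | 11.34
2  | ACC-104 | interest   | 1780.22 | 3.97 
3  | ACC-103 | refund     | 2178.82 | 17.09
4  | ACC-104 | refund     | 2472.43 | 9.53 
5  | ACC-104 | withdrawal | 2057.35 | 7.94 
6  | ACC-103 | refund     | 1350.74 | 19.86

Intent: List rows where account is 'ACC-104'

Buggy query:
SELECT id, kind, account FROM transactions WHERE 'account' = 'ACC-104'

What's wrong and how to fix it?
Bug: 'account' in single quotes is a string literal, not the column; the comparison is literal-vs-literal and never true

Fix: Reference the column as account without single quotes

Corrected query:
SELECT id, kind, account FROM transactions WHERE account = 'ACC-104'

Result:
id | kind       | account
---+------------+--------
2  | interest   | ACC-104
4  | refund     | ACC-104
5  | withdrawal | ACC-104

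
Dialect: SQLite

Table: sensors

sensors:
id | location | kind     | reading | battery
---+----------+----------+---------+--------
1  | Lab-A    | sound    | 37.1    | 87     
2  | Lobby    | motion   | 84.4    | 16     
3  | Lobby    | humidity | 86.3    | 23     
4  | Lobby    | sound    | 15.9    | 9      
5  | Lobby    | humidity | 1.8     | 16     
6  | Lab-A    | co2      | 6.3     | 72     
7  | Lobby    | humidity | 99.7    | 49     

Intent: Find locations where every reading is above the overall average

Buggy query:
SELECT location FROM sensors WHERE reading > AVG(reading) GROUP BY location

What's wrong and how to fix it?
Bug: WHERE evaluates per row before aggregation, so AVG() is unavailable

Fix: Compute the overall average in a scalar subquery and compare each group's MIN against it in HAVING

Corrected query:
SELECT location FROM sensors GROUP BY location HAVING MIN(reading) > (SELECT AVG(reading) FROM sensors)

Result:
(no rows)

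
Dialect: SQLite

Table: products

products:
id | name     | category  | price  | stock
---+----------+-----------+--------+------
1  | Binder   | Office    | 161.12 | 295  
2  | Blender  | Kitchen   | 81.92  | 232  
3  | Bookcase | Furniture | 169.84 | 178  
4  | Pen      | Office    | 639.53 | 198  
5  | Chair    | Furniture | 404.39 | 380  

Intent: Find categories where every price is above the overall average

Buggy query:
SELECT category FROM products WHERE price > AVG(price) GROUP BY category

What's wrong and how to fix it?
Bug: AVG() is an aggregate; it can't sit directly in WHERE

Fix: Compute the overall average in a scalar subquery and compare each group's MIN against it in HAVING

Corrected query:
SELECT category FROM products GROUP BY category HAVING MIN(price) > (SELECT AVG(price) FROM products)

Result:
(no rows)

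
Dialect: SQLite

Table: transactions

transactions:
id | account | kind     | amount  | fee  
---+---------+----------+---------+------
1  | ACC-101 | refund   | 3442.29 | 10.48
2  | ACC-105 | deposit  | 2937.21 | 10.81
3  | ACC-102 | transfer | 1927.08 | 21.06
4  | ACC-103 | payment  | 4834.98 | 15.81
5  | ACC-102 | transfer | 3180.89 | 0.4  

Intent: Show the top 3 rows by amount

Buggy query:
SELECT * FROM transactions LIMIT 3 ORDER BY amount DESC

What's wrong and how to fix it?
Bug: LIMIT must come after ORDER BY

Fix: Swap the clauses: ORDER BY first, then LIMIT

Corrected query:
SELECT * FROM transactions ORDER BY amount DESC LIMIT 3

Result:
id | account | kind     | amount  | fee  
---+---------+----------+---------+------
4  | ACC-103 | payment  | 4834.98 | 15.81
1  | ACC-101 | refund   | 3442.29 | 10.48
5  | ACC-102 | transfer | 3180.89 | 0.4  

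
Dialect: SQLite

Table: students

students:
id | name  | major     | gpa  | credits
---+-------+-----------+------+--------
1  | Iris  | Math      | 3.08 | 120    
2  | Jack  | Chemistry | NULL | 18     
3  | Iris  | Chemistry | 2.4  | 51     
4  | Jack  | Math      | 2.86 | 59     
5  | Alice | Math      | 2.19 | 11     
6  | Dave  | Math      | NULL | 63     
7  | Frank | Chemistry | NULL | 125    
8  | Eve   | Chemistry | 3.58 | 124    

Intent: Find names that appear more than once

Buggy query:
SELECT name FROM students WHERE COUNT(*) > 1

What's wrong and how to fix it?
Bug: WHERE can't reference COUNT(*); aggregates are computed after WHERE

Fix: Group first, then use HAVING for the count condition

Corrected query:
SELECT name FROM students GROUP BY name HAVING COUNT(*) > 1

Result:
name
----
Iris
Jack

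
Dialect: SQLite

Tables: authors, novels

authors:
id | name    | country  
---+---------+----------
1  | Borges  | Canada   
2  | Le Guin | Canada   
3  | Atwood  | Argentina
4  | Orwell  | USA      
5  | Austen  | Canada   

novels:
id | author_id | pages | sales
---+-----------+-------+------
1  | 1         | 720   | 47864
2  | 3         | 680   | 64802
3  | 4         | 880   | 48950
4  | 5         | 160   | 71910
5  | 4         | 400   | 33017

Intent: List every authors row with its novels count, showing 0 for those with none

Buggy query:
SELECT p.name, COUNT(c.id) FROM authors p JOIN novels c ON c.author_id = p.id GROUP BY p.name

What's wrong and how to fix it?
Bug: An inner join excludes parents with zero children

Fix: Use LEFT JOIN so parents without children still appear (COUNT(c.id) gives 0)

Corrected query:
SELECT p.name, COUNT(c.id) FROM authors p LEFT JOIN novels c ON c.author_id = p.id GROUP BY p.name

Result:
name    | COUNT(c.id)
--------+------------
Atwood  | 1          
Austen  | 1          
Borges  | 1          
Le Guin | 0          
Orwell  | 2          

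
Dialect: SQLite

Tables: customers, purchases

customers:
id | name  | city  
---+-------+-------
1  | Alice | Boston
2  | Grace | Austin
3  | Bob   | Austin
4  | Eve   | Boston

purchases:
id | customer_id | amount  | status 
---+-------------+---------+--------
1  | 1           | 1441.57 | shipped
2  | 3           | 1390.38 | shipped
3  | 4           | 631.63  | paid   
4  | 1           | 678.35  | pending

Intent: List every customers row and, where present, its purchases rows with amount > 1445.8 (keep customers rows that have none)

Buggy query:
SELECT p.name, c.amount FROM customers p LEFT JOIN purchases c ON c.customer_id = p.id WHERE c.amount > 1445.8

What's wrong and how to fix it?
Bug: Filtering c.amount in WHERE discards the NULL rows produced by LEFT JOIN, turning it into an inner join

Fix: Put 'c.amount > 1445.8' in the JOIN's ON clause instead of WHERE

Corrected query:
SELECT p.name, c.amount FROM customers p LEFT JOIN purchases c ON c.customer_id = p.id AND c.amount > 1445.8

Result:
name  | amount
------+-------
Alice | NULL  
Grace | NULL  
Bob   | NULL  
Eve   | NULL  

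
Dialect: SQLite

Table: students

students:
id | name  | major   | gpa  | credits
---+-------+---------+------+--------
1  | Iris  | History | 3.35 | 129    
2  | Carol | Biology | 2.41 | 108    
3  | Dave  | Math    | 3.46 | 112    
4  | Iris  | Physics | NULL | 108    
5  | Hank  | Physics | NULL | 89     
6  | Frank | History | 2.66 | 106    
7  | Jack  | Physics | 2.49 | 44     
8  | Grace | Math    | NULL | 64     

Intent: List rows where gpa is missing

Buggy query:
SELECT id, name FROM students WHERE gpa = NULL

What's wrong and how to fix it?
Bug: '= NULL' is always unknown in SQL three-valued logic, so no rows match

Fix: Use IS NULL to test for NULL

Corrected query:
SELECT id, name FROM students WHERE gpa IS NULL

Result:
id | name 
---+------
4  | Iris 
5  | Hank 
8  | Grace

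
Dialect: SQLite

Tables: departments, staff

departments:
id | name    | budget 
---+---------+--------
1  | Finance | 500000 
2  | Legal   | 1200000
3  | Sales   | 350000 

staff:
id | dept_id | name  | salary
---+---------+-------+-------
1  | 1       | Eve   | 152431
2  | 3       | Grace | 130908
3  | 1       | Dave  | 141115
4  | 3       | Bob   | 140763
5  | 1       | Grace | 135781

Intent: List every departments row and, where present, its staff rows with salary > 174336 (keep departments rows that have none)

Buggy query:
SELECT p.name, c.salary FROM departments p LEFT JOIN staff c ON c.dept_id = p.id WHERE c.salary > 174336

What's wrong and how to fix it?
Bug: Filtering c.salary in WHERE discards the NULL rows produced by LEFT JOIN, turning it into an inner join

Fix: Put 'c.salary > 174336' in the JOIN's ON clause instead of WHERE

Corrected query:
SELECT p.name, c.salary FROM departments p LEFT JOIN staff c ON c.dept_id = p.id AND c.salary > 174336

Result:
name    | salary
--------+-------
Finance | NULL  
Legal   | NULL  
Sales   | NULL  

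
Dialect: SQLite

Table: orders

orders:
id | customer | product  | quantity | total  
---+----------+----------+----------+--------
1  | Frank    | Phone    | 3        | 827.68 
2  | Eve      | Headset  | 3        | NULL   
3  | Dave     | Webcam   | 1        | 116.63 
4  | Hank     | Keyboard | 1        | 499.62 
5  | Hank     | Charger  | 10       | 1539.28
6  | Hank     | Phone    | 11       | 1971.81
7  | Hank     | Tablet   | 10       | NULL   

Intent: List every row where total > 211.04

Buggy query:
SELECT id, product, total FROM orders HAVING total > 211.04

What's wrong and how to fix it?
Bug: HAVING filters the output of aggregation, but this query has no GROUP BY and no aggregate functions, so SQLite rejects it (HAVING clause on a non-aggregate query); the condition here is per row

Fix: Use WHERE for row-level filtering

Corrected query:
SELECT id, product, total FROM orders WHERE total > 211.04

Result:
id | product  | total  
---+----------+--------
1  | Phone    | 827.68 
4  | Keyboard | 499.62 
5  | Charger  | 1539.28
6  | Phone    | 1971.81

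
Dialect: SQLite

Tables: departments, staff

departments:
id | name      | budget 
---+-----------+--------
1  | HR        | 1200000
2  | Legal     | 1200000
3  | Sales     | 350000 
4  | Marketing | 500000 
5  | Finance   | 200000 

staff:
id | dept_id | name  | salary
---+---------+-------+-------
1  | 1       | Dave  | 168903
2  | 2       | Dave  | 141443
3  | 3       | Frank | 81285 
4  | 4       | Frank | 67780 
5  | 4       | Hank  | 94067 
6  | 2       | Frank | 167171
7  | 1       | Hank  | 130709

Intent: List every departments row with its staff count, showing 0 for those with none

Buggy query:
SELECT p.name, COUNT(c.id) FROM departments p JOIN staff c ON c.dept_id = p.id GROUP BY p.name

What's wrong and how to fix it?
Bug: An inner join excludes parents with zero children

Fix: Switch to LEFT JOIN to retain unmatched parent rows

Corrected query:
SELECT p.name, COUNT(c.id) FROM departments p LEFT JOIN staff c ON c.dept_id = p.id GROUP BY p.name

Result:
name      | COUNT(c.id)
----------+------------
Finance   | 0          
HR        | 2          
Legal     | 2          
Marketing | 2          
Sales     | 1          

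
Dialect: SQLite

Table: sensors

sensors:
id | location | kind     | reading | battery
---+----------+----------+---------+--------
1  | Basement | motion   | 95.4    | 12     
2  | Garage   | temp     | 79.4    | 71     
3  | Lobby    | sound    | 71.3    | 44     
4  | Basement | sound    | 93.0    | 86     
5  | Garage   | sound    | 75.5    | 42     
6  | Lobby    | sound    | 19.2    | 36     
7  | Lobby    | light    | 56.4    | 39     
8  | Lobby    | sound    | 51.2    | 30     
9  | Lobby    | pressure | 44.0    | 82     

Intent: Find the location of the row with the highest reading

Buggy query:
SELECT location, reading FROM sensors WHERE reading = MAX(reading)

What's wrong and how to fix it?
Bug: MAX(reading) is an aggregate and cannot be used directly in WHERE

Fix: Use a subquery: WHERE reading = (SELECT MAX(reading) FROM sensors)

Corrected query:
SELECT location, reading FROM sensors WHERE reading = (SELECT MAX(reading) FROM sensors)

Result:
location | reading
---------+--------
Basement | 95.4   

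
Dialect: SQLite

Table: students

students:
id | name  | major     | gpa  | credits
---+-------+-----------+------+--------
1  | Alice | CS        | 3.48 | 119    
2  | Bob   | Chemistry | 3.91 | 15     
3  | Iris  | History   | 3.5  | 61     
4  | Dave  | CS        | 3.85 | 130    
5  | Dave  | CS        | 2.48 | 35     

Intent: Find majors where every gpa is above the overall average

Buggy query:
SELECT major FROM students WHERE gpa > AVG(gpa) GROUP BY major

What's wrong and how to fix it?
Bug: WHERE evaluates per row before aggregation, so AVG() is unavailable

Fix: Use a subquery for AVG and a HAVING MIN(...) filter so the condition holds for every row in the group

Corrected query:
SELECT major FROM students GROUP BY major HAVING MIN(gpa) > (SELECT AVG(gpa) FROM students)

Result:
major    
---------
Chemistry
History  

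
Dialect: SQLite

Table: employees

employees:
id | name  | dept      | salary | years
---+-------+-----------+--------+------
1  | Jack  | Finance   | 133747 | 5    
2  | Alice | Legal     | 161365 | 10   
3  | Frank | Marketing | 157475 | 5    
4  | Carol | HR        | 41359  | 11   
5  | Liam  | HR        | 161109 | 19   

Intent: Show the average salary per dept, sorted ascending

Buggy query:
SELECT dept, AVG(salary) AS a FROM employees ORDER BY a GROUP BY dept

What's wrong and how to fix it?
Bug: GROUP BY must precede ORDER BY

Fix: Reorder: SELECT … FROM … GROUP BY … ORDER BY …

Corrected query:
SELECT dept, AVG(salary) AS a FROM employees GROUP BY dept ORDER BY a

Result:
dept      | a     
----------+-------
HR        | 101234
Finance   | 133747
Marketing | 157475
Legal     | 161365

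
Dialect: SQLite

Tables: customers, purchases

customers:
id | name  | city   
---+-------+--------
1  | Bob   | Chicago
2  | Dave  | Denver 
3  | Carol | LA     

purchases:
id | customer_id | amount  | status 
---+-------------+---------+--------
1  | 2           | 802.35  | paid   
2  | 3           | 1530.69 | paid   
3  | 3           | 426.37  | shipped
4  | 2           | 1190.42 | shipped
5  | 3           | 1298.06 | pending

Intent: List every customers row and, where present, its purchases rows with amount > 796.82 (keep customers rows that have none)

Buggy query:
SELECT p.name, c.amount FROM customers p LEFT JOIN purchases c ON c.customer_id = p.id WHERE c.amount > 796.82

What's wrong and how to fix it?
Bug: A WHERE condition on the right-hand table after LEFT JOIN drops unmatched parents

Fix: Put 'c.amount > 796.82' in the JOIN's ON clause instead of WHERE

Corrected query:
SELECT p.name, c.amount FROM customers p LEFT JOIN purchases c ON c.customer_id = p.id AND c.amount > 796.82

Result:
name  | amount 
------+--------
Bob   | NULL   
Dave  | 802.35 
Dave  | 1190.42
Carol | 1298.06
Carol | 1530.69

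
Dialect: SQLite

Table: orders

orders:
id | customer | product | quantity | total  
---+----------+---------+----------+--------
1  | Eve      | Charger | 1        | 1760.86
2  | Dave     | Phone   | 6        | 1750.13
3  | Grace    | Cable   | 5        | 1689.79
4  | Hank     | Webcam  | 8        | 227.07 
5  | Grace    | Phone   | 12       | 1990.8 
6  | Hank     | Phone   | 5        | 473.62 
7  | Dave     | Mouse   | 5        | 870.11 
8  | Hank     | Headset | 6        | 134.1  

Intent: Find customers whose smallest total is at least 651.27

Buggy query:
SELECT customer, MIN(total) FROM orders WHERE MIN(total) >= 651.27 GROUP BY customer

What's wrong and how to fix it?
Bug: MIN() in WHERE is a misuse of aggregate

Fix: Replace WHERE with HAVING after the GROUP BY

Corrected query:
SELECT customer, MIN(total) FROM orders GROUP BY customer HAVING MIN(total) >= 651.27

Result:
customer | MIN(total)
---------+-----------
Dave     | 870.11    
Eve      | 1760.86   
Grace    | 1689.79   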